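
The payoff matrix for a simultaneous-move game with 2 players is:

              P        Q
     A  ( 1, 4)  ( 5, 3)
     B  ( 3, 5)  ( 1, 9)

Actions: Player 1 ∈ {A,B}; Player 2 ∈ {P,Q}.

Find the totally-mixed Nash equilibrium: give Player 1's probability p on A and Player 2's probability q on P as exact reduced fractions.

P1 indiff ⇒ q·1+(1-q)·5 = q·3+(1-q)·1 ⇒ q(-2) = (1-q)(-4) ⇒ q = 2/3
P2 indiff ⇒ p·4+(1-p)·5 = p·3+(1-p)·9 ⇒ p(1) = (1-p)(4) ⇒ p = 4/5

p=4/5, q=2/3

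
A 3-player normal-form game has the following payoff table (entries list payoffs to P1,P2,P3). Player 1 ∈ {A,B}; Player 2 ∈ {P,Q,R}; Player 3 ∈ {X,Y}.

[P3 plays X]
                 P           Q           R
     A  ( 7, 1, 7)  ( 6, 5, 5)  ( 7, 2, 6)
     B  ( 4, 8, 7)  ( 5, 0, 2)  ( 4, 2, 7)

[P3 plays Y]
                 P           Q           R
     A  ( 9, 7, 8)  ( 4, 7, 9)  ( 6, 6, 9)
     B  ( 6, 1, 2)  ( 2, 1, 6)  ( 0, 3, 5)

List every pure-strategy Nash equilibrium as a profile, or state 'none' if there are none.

PSNE = {(A,P,Y), (A,Q,Y)}

(A,P,X): not NE [P2→Q gives 5>1; P3→Y gives 8>7]
(A,P,Y): NE
(A,Q,X): not NE [P3→Y gives 9>5]
(A,Q,Y): NE
(A,R,X): not NE [P2→Q gives 5>2; P3→Y gives 9>6]
(A,R,Y): not NE [P2→Q gives 7>6]
(B,P,X): not NE [P1→A gives 7>4]
(B,P,Y): not NE [P1→A gives 9>6; P2→R gives 3>1; P3→X gives 7>2]
(B,Q,X): not NE [P1→A gives 6>5; P2→P gives 8>0; P3→Y gives 6>2]
(B,Q,Y): not NE [P1→A gives 4>2; P2→R gives 3>1]
(B,R,X): not NE [P1→A gives 7>4; P2→P gives 8>2]
(B,R,Y): not NE [P1→A gives 6>0; P3→X gives 7>5]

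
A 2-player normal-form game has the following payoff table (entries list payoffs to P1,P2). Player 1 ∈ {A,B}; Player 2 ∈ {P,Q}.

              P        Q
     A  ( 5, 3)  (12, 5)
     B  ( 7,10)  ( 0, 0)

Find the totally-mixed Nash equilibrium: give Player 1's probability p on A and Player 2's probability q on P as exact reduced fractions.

p=5/6, q=6/7

P1 indiff ⇒ q·5+(1-q)·12 = q·7+(1-q)·0 ⇒ q(-2) = (1-q)(-12) ⇒ q = 6/7
P2 indiff ⇒ p·3+(1-p)·10 = p·5+(1-p)·0 ⇒ p(-2) = (1-p)(-10) ⇒ p = 5/6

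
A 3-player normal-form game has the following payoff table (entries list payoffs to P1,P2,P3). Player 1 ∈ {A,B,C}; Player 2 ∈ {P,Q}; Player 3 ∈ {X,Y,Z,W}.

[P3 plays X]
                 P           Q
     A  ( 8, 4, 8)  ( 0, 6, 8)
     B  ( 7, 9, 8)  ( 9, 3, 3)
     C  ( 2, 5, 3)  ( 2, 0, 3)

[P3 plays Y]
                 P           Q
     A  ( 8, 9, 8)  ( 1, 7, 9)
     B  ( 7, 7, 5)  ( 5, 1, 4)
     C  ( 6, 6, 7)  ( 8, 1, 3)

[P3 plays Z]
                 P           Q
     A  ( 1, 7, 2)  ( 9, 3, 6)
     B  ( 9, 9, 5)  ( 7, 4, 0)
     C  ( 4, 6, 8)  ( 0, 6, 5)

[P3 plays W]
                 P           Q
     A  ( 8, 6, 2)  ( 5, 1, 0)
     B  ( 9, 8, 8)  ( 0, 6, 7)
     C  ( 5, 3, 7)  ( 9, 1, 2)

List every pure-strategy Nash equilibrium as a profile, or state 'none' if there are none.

(A,P,X): not NE [P2→Q gives 6>4]
(A,P,Y): NE
(A,P,Z): not NE [P1→B gives 9>1; P3→Y gives 8>2]
(A,P,W): not NE [P1→B gives 9>8; P3→Y gives 8>2]
(A,Q,X): not NE [P1→B gives 9>0; P3→Y gives 9>8]
(A,Q,Y): not NE [P1→C gives 8>1; P2→P gives 9>7]
(A,Q,Z): not NE [P2→P gives 7>3; P3→Y gives 9>6]
(A,Q,W): not NE [P1→C gives 9>5; P2→P gives 6>1; P3→Y gives 9>0]
(B,P,X): not NE [P1→A gives 8>7]
(B,P,Y): not NE [P1→A gives 8>7; P3→W gives 8>5]
(B,P,Z): not NE [P3→W gives 8>5]
(B,P,W): NE
(B,Q,X): not NE [P2→P gives 9>3; P3→W gives 7>3]
(B,Q,Y): not NE [P1→C gives 8>5; P2→P gives 7>1; P3→W gives 7>4]
(B,Q,Z): not NE [P1→A gives 9>7; P2→P gives 9>4; P3→W gives 7>0]
(B,Q,W): not NE [P1→C gives 9>0; P2→P gives 8>6]
(C,P,X): not NE [P1→A gives 8>2; P3→Z gives 8>3]
(C,P,Y): not NE [P1→A gives 8>6; P3→Z gives 8>7]
(C,P,Z): not NE [P1→B gives 9>4]
(C,P,W): not NE [P1→B gives 9>5; P3→Z gives 8>7]
(C,Q,X): not NE [P1→B gives 9>2; P2→P gives 5>0; P3→Z gives 5>3]
(C,Q,Y): not NE [P2→P gives 6>1; P3→Z gives 5>3]
(C,Q,Z): not NE [P1→A gives 9>0]
(C,Q,W): not NE [P2→P gives 3>1; P3→Z gives 5>2]

PSNE = {(A,P,Y), (B,P,W)}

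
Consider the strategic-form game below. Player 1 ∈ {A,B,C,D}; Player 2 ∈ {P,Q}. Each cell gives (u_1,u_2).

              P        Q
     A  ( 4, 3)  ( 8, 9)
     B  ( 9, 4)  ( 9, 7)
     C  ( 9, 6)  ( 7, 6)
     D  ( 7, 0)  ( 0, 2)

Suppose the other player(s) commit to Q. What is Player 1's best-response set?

argmax u_1 = {B}

u_1(A vs Q) = 8
u_1(B vs Q) = 9
u_1(C vs Q) = 7
u_1(D vs Q) = 0
max payoff 9 at {B}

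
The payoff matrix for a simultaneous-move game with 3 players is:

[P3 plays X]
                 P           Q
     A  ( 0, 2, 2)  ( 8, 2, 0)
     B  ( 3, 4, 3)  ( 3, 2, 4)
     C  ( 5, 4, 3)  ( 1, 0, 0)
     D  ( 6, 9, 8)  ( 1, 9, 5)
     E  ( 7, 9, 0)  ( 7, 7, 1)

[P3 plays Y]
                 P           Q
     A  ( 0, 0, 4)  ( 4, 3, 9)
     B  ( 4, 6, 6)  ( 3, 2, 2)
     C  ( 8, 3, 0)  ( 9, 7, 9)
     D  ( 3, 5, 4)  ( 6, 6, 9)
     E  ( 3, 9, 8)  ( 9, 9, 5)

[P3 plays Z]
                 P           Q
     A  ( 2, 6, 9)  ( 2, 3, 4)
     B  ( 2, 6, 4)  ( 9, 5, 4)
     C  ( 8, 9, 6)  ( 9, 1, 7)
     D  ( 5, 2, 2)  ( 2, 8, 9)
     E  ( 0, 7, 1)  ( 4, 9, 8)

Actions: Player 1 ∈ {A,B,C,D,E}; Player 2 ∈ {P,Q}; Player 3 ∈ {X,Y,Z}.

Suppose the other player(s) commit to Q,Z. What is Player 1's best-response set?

u_1(A vs Q,Z) = 2
u_1(B vs Q,Z) = 9
u_1(C vs Q,Z) = 9
u_1(D vs Q,Z) = 2
u_1(E vs Q,Z) = 4
max payoff 9 at {B,C}

argmax u_1 = {B,C}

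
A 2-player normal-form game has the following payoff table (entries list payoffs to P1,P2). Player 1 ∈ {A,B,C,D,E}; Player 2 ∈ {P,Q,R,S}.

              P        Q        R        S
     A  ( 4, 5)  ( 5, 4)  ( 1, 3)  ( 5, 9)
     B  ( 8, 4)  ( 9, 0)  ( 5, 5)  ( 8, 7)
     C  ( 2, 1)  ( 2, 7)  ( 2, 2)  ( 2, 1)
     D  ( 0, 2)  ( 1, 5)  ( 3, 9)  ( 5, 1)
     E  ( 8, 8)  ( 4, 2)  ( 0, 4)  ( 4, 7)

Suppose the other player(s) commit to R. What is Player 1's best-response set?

u_1(A vs R) = 1
u_1(B vs R) = 5
u_1(C vs R) = 2
u_1(D vs R) = 3
u_1(E vs R) = 0
max payoff 5 at {B}

BR_1 = {B}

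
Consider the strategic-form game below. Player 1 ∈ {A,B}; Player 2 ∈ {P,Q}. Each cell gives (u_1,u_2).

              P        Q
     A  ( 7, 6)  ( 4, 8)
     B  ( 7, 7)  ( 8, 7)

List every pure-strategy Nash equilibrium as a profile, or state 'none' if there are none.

(A,P): not NE [P2→Q gives 8>6]
(A,Q): not NE [P1→B gives 8>4]
(B,P): NE
(B,Q): NE

NE set: (B,P), (B,Q)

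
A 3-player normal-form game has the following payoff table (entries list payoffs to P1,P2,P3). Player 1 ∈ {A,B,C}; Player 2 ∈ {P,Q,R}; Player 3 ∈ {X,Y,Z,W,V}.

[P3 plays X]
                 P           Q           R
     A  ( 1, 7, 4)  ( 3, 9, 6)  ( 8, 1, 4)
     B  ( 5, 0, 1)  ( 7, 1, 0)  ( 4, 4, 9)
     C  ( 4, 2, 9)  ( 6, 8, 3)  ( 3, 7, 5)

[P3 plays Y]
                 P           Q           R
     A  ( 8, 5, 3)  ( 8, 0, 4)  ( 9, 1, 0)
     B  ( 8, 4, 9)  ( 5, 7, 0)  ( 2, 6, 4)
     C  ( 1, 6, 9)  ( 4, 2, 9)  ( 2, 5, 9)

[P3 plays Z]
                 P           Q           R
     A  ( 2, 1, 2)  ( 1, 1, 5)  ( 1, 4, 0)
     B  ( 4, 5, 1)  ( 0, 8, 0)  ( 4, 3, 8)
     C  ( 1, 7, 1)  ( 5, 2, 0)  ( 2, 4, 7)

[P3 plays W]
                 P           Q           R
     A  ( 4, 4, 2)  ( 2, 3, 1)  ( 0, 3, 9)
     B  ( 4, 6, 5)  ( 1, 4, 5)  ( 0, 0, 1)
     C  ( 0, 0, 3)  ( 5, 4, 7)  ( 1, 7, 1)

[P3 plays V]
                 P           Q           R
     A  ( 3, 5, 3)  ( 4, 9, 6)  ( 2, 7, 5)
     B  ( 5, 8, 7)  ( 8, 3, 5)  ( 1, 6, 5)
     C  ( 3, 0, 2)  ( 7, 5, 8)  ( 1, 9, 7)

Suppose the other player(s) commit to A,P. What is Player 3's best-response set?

u_3(X vs A,P) = 4
u_3(Y vs A,P) = 3
u_3(Z vs A,P) = 2
u_3(W vs A,P) = 2
u_3(V vs A,P) = 3
max payoff 4 at {X}

argmax u_3 = {X}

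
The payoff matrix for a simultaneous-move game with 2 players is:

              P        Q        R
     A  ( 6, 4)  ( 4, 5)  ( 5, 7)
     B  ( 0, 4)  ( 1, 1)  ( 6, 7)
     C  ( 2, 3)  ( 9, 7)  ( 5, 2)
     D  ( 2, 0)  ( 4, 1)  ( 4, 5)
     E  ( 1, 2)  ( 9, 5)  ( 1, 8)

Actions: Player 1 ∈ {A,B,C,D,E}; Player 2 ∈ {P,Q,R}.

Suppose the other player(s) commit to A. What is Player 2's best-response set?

BR_2 = {R}

u_2(P vs A) = 4
u_2(Q vs A) = 5
u_2(R vs A) = 7
max payoff 7 at {R}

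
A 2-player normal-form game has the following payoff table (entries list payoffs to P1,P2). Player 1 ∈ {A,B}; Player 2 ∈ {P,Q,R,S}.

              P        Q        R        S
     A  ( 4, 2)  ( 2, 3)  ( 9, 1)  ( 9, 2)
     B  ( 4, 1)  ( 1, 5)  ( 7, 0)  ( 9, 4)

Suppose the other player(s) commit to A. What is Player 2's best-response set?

argmax u_2 = {Q}

u_2(P vs A) = 2
u_2(Q vs A) = 3
u_2(R vs A) = 1
u_2(S vs A) = 2
max payoff 3 at {Q}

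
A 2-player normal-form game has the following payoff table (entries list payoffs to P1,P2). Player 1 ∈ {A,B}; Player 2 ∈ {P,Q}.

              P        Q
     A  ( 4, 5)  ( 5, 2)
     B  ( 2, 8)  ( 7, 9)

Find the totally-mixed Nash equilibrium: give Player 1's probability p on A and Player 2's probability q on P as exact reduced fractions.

(p,q) = (1/4, 1/2)

P1 indiff ⇒ q·4+(1-q)·5 = q·2+(1-q)·7 ⇒ q(2) = (1-q)(2) ⇒ q = 1/2
P2 indiff ⇒ p·5+(1-p)·8 = p·2+(1-p)·9 ⇒ p(3) = (1-p)(1) ⇒ p = 1/4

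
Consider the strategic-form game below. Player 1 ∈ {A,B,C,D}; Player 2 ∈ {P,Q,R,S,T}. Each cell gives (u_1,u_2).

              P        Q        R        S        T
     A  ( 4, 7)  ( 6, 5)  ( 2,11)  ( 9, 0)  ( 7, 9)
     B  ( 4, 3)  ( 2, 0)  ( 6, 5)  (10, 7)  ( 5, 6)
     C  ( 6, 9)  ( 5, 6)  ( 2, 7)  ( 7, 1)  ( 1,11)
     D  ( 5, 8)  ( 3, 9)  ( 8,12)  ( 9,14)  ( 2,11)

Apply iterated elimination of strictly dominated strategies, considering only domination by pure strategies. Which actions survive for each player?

Remaining: P1:{A,B,D} P2:{R,S,T}

P2 drop P (T beats it: A:9>7 B:6>3 C:11>9 D:11>8)
P2 drop Q (R beats it: A:11>5 B:5>0 C:7>6 D:12>9)
P1 drop C (B beats it: R:6>2 S:10>7 T:5>1)
P1→{A,B,D} P2→{R,S,T}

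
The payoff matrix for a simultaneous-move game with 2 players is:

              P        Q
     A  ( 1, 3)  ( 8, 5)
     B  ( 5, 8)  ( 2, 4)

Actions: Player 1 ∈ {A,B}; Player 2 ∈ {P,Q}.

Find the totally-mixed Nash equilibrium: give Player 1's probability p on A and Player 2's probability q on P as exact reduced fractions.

(p,q) = (2/3, 3/5)

P1 indiff ⇒ q·1+(1-q)·8 = q·5+(1-q)·2 ⇒ q(-4) = (1-q)(-6) ⇒ q = 3/5
P2 indiff ⇒ p·3+(1-p)·8 = p·5+(1-p)·4 ⇒ p(-2) = (1-p)(-4) ⇒ p = 2/3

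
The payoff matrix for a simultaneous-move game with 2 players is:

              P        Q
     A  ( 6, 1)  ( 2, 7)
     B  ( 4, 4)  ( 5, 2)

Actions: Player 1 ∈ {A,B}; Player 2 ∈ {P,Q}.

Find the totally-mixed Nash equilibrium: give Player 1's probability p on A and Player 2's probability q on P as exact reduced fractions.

P1 indiff ⇒ q·6+(1-q)·2 = q·4+(1-q)·5 ⇒ q(2) = (1-q)(3) ⇒ q = 3/5
P2 indiff ⇒ p·1+(1-p)·4 = p·7+(1-p)·2 ⇒ p(-6) = (1-p)(-2) ⇒ p = 1/4

p=1/4, q=3/5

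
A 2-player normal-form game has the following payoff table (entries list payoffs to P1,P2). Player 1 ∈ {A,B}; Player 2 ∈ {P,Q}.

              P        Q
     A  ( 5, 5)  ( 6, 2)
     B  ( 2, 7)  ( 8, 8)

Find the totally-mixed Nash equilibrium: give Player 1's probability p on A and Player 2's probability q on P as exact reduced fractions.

p=1/4, q=2/5

P1 indiff ⇒ q·5+(1-q)·6 = q·2+(1-q)·8 ⇒ q(3) = (1-q)(2) ⇒ q = 2/5
P2 indiff ⇒ p·5+(1-p)·7 = p·2+(1-p)·8 ⇒ p(3) = (1-p)(1) ⇒ p = 1/4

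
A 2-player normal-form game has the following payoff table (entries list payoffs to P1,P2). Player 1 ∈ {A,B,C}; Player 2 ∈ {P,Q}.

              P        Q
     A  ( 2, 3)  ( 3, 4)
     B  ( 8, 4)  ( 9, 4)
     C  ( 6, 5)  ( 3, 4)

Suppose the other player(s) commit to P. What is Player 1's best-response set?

u_1(A vs P) = 2
u_1(B vs P) = 8
u_1(C vs P) = 6
max payoff 8 at {B}

P1 best: {B}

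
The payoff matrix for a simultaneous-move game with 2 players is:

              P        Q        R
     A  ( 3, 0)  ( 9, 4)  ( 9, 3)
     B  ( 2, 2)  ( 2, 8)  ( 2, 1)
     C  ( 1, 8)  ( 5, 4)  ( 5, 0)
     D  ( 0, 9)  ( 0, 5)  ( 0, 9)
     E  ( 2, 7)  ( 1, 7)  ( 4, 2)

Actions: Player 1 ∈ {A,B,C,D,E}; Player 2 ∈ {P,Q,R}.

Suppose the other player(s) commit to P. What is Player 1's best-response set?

u_1(A vs P) = 3
u_1(B vs P) = 2
u_1(C vs P) = 1
u_1(D vs P) = 0
u_1(E vs P) = 2
max payoff 3 at {A}

BR_1 = {A}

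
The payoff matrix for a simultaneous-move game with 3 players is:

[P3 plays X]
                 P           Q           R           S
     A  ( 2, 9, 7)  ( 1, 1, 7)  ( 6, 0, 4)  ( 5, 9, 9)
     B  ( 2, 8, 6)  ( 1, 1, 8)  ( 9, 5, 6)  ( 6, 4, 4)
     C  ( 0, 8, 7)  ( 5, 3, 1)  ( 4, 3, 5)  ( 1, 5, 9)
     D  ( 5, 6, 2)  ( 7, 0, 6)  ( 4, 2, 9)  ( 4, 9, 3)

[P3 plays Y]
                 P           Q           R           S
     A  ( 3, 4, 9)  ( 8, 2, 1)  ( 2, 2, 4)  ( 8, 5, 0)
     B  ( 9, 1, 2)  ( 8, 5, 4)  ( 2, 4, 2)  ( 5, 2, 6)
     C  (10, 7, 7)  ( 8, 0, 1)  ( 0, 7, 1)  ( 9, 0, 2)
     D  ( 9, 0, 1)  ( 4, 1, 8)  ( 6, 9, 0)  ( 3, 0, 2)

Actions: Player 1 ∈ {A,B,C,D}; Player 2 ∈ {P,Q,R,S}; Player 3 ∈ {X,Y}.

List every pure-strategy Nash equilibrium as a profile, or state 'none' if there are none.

(A,P,X): not NE [P1→D gives 5>2; P3→Y gives 9>7]
(A,P,Y): not NE [P1→C gives 10>3; P2→S gives 5>4]
(A,Q,X): not NE [P1→D gives 7>1; P2→S gives 9>1]
(A,Q,Y): not NE [P2→S gives 5>2; P3→X gives 7>1]
(A,R,X): not NE [P1→B gives 9>6; P2→S gives 9>0]
(A,R,Y): not NE [P1→D gives 6>2; P2→S gives 5>2]
(A,S,X): not NE [P1→B gives 6>5]
(A,S,Y): not NE [P1→C gives 9>8; P3→X gives 9>0]
(B,P,X): not NE [P1→D gives 5>2]
(B,P,Y): not NE [P1→C gives 10>9; P2→Q gives 5>1; P3→X gives 6>2]
(B,Q,X): not NE [P1→D gives 7>1; P2→P gives 8>1]
(B,Q,Y): not NE [P3→X gives 8>4]
(B,R,X): not NE [P2→P gives 8>5]
(B,R,Y): not NE [P1→D gives 6>2; P2→Q gives 5>4; P3→X gives 6>2]
(B,S,X): not NE [P2→P gives 8>4; P3→Y gives 6>4]
(B,S,Y): not NE [P1→C gives 9>5; P2→Q gives 5>2]
(C,P,X): not NE [P1→D gives 5>0]
(C,P,Y): NE
(C,Q,X): not NE [P1→D gives 7>5; P2→P gives 8>3]
(C,Q,Y): not NE [P2→R gives 7>0]
(C,R,X): not NE [P1→B gives 9>4; P2→P gives 8>3]
(C,R,Y): not NE [P1→D gives 6>0; P3→X gives 5>1]
(C,S,X): not NE [P1→B gives 6>1; P2→P gives 8>5]
(C,S,Y): not NE [P2→R gives 7>0; P3→X gives 9>2]
(D,P,X): not NE [P2→S gives 9>6]
(D,P,Y): not NE [P1→C gives 10>9; P2→R gives 9>0; P3→X gives 2>1]
(D,Q,X): not NE [P2→S gives 9>0; P3→Y gives 8>6]
(D,Q,Y): not NE [P1→C gives 8>4; P2→R gives 9>1]
(D,R,X): not NE [P1→B gives 9>4; P2→S gives 9>2]
(D,R,Y): not NE [P3→X gives 9>0]
(D,S,X): not NE [P1→B gives 6>4]
(D,S,Y): not NE [P1→C gives 9>3; P2→R gives 9>0; P3→X gives 3>2]

PSNE = {(C,P,Y)}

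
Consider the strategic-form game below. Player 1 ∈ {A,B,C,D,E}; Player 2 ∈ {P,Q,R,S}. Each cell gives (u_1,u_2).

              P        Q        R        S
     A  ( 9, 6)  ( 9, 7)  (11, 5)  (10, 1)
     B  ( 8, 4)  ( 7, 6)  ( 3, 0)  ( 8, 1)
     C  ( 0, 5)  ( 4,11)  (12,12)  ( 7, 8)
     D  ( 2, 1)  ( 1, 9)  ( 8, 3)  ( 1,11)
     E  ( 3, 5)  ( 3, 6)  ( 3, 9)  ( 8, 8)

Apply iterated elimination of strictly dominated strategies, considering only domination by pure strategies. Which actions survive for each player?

Survivors P1:{A,C} P2:{Q,R}

P1 drop B (A beats it: P:9>8 Q:9>7 R:11>3 S:10>8)
P1 drop D (A beats it: P:9>2 Q:9>1 R:11>8 S:10>1)
P1 drop E (A beats it: P:9>3 Q:9>3 R:11>3 S:10>8)
P2 drop P (Q beats it: A:7>6 C:11>5)
P2 drop S (Q beats it: A:7>1 C:11>8)
P1→{A,C} P2→{Q,R}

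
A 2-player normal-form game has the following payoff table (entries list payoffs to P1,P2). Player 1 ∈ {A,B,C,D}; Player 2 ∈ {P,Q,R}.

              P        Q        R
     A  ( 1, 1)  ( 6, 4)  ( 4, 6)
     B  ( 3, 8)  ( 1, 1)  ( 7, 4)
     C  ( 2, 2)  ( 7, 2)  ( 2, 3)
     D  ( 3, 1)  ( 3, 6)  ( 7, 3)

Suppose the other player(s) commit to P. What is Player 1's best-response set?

argmax u_1 = {B,D}

u_1(A vs P) = 1
u_1(B vs P) = 3
u_1(C vs P) = 2
u_1(D vs P) = 3
max payoff 3 at {B,D}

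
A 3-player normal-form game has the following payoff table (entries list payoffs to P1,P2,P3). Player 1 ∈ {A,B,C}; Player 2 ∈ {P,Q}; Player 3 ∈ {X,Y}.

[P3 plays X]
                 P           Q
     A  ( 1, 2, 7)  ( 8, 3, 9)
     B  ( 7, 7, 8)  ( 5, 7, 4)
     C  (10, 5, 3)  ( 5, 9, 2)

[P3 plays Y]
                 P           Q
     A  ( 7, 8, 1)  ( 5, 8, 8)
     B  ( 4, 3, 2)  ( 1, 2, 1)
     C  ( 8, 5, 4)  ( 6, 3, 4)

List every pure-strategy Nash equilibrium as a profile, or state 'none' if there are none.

Nash profiles: (A,Q,X), (C,P,Y)

(A,P,X): not NE [P1→C gives 10>1; P2→Q gives 3>2]
(A,P,Y): not NE [P1→C gives 8>7; P3→X gives 7>1]
(A,Q,X): NE
(A,Q,Y): not NE [P1→C gives 6>5; P3→X gives 9>8]
(B,P,X): not NE [P1→C gives 10>7]
(B,P,Y): not NE [P1→C gives 8>4; P3→X gives 8>2]
(B,Q,X): not NE [P1→A gives 8>5]
(B,Q,Y): not NE [P1→C gives 6>1; P2→P gives 3>2; P3→X gives 4>1]
(C,P,X): not NE [P2→Q gives 9>5; P3→Y gives 4>3]
(C,P,Y): NE
(C,Q,X): not NE [P1→A gives 8>5; P3→Y gives 4>2]
(C,Q,Y): not NE [P2→P gives 5>3]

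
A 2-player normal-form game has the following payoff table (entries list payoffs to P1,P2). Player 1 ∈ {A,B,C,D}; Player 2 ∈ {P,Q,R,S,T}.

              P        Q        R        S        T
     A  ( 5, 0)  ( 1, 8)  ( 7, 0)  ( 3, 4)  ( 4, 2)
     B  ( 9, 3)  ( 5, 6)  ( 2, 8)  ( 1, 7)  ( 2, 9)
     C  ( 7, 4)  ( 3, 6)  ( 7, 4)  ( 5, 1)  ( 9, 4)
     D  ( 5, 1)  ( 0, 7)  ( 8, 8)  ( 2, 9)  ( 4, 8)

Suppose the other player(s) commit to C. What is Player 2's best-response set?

u_2(P vs C) = 4
u_2(Q vs C) = 6
u_2(R vs C) = 4
u_2(S vs C) = 1
u_2(T vs C) = 4
max payoff 6 at {Q}

BR_2 = {Q}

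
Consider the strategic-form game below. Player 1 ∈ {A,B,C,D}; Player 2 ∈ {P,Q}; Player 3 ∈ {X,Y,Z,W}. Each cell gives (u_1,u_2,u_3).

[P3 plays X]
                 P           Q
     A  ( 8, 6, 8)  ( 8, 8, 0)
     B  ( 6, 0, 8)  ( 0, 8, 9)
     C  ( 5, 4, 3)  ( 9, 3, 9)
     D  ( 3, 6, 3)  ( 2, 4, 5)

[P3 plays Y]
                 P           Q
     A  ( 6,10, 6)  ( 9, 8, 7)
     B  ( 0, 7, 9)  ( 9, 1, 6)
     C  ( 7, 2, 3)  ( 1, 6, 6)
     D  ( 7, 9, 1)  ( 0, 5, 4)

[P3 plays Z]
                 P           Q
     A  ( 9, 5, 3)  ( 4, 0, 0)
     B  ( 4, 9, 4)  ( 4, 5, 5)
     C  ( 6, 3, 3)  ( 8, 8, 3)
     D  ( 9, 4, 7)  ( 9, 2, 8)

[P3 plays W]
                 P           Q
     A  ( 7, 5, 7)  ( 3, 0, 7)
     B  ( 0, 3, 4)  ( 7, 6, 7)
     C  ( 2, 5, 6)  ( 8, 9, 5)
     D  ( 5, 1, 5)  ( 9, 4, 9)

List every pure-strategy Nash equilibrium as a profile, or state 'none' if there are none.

NE set: (D,P,Z), (D,Q,W)

(A,P,X): not NE [P2→Q gives 8>6]
(A,P,Y): not NE [P1→D gives 7>6; P3→X gives 8>6]
(A,P,Z): not NE [P3→X gives 8>3]
(A,P,W): not NE [P3→X gives 8>7]
(A,Q,X): not NE [P1→C gives 9>8; P3→W gives 7>0]
(A,Q,Y): not NE [P2→P gives 10>8]
(A,Q,Z): not NE [P1→D gives 9>4; P2→P gives 5>0; P3→W gives 7>0]
(A,Q,W): not NE [P1→D gives 9>3; P2→P gives 5>0]
(B,P,X): not NE [P1→A gives 8>6; P2→Q gives 8>0; P3→Y gives 9>8]
(B,P,Y): not NE [P1→D gives 7>0]
(B,P,Z): not NE [P1→D gives 9>4; P3→Y gives 9>4]
(B,P,W): not NE [P1→A gives 7>0; P2→Q gives 6>3; P3→Y gives 9>4]
(B,Q,X): not NE [P1→C gives 9>0]
(B,Q,Y): not NE [P2→P gives 7>1; P3→X gives 9>6]
(B,Q,Z): not NE [P1→D gives 9>4; P2→P gives 9>5; P3→X gives 9>5]
(B,Q,W): not NE [P1→D gives 9>7; P3→X gives 9>7]
(C,P,X): not NE [P1→A gives 8>5; P3→W gives 6>3]
(C,P,Y): not NE [P2→Q gives 6>2; P3→W gives 6>3]
(C,P,Z): not NE [P1→D gives 9>6; P2→Q gives 8>3; P3→W gives 6>3]
(C,P,W): not NE [P1→A gives 7>2; P2→Q gives 9>5]
(C,Q,X): not NE [P2→P gives 4>3]
(C,Q,Y): not NE [P1→B gives 9>1; P3→X gives 9>6]
(C,Q,Z): not NE [P1→D gives 9>8; P3→X gives 9>3]
(C,Q,W): not NE [P1→D gives 9>8; P3→X gives 9>5]
(D,P,X): not NE [P1→A gives 8>3; P3→Z gives 7>3]
(D,P,Y): not NE [P3→Z gives 7>1]
(D,P,Z): NE
(D,P,W): not NE [P1→A gives 7>5; P2→Q gives 4>1; P3→Z gives 7>5]
(D,Q,X): not NE [P1→C gives 9>2; P2→P gives 6>4; P3→W gives 9>5]
(D,Q,Y): not NE [P1→B gives 9>0; P2→P gives 9>5; P3→W gives 9>4]
(D,Q,Z): not NE [P2→P gives 4>2; P3→W gives 9>8]
(D,Q,W): NE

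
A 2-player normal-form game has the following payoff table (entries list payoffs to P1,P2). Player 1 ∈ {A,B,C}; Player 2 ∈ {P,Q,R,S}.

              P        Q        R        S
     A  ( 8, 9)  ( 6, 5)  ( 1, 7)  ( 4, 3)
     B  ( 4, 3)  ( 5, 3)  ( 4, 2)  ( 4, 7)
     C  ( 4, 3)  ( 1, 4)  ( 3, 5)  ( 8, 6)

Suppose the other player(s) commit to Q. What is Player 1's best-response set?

u_1(A vs Q) = 6
u_1(B vs Q) = 5
u_1(C vs Q) = 1
max payoff 6 at {A}

BR_1 = {A}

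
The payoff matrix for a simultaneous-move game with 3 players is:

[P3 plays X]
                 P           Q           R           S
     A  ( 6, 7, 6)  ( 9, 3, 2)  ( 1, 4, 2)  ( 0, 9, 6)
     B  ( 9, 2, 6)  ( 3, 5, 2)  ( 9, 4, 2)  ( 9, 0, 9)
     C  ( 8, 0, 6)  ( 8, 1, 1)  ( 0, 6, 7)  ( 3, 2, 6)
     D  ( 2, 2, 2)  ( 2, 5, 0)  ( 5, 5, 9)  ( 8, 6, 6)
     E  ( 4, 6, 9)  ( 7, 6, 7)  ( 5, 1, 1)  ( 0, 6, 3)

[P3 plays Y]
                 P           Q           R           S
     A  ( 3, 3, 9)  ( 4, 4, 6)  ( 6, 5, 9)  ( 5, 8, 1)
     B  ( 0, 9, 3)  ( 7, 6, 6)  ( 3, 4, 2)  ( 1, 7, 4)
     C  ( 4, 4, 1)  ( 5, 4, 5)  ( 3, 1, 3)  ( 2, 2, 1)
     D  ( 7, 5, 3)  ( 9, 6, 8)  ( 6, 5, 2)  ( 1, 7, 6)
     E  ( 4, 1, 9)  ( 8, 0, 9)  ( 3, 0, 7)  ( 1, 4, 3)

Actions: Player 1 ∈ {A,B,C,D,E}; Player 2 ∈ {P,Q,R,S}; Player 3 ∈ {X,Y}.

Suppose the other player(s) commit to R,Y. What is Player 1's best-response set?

u_1(A vs R,Y) = 6
u_1(B vs R,Y) = 3
u_1(C vs R,Y) = 3
u_1(D vs R,Y) = 6
u_1(E vs R,Y) = 3
max payoff 6 at {A,D}

argmax u_1 = {A,D}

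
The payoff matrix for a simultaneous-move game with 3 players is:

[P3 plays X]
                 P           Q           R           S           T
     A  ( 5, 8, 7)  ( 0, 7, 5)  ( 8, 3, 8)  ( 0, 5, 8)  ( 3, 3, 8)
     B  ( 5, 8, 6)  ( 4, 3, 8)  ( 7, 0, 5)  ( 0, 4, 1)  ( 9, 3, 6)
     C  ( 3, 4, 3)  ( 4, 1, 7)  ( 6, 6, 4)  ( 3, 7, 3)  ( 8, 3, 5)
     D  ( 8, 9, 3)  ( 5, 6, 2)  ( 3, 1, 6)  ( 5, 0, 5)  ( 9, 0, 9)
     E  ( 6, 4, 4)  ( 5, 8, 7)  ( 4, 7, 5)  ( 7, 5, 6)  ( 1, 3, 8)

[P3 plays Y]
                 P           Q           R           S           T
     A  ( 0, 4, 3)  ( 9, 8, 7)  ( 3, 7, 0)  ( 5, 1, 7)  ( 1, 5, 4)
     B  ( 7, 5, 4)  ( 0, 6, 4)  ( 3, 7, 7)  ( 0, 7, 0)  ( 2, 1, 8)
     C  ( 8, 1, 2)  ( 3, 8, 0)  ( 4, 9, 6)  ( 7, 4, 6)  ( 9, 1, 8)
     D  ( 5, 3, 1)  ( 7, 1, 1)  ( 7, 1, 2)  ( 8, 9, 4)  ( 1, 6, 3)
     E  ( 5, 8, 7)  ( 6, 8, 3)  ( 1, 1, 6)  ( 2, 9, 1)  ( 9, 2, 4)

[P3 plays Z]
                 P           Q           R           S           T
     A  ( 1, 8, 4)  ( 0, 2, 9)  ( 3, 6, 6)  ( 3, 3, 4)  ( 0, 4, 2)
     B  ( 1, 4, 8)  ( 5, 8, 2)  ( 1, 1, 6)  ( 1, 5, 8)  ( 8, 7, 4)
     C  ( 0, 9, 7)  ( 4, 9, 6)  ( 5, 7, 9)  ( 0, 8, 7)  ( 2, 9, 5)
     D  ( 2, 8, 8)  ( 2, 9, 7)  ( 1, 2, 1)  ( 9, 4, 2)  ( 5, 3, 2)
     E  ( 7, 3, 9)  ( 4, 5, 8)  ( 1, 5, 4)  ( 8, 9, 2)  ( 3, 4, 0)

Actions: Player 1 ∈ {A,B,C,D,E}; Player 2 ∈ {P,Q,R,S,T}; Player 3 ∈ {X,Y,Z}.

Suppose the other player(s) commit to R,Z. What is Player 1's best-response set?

argmax u_1 = {C}

u_1(A vs R,Z) = 3
u_1(B vs R,Z) = 1
u_1(C vs R,Z) = 5
u_1(D vs R,Z) = 1
u_1(E vs R,Z) = 1
max payoff 5 at {C}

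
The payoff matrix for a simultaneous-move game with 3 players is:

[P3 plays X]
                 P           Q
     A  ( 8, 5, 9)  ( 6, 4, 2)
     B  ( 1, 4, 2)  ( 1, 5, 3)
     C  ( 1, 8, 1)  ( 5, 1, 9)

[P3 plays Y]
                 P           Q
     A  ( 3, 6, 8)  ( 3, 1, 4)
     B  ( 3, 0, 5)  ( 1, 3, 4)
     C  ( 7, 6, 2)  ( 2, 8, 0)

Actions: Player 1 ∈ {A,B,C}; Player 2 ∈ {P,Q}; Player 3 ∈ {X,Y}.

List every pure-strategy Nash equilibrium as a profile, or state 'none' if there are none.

(A,P,X): NE
(A,P,Y): not NE [P1→C gives 7>3; P3→X gives 9>8]
(A,Q,X): not NE [P2→P gives 5>4; P3→Y gives 4>2]
(A,Q,Y): not NE [P2→P gives 6>1]
(B,P,X): not NE [P1→A gives 8>1; P2→Q gives 5>4; P3→Y gives 5>2]
(B,P,Y): not NE [P1→C gives 7>3; P2→Q gives 3>0]
(B,Q,X): not NE [P1→A gives 6>1; P3→Y gives 4>3]
(B,Q,Y): not NE [P1→A gives 3>1]
(C,P,X): not NE [P1→A gives 8>1; P3→Y gives 2>1]
(C,P,Y): not NE [P2→Q gives 8>6]
(C,Q,X): not NE [P1→A gives 6>5; P2→P gives 8>1]
(C,Q,Y): not NE [P1→A gives 3>2; P3→X gives 9>0]

Nash profiles: (A,P,X)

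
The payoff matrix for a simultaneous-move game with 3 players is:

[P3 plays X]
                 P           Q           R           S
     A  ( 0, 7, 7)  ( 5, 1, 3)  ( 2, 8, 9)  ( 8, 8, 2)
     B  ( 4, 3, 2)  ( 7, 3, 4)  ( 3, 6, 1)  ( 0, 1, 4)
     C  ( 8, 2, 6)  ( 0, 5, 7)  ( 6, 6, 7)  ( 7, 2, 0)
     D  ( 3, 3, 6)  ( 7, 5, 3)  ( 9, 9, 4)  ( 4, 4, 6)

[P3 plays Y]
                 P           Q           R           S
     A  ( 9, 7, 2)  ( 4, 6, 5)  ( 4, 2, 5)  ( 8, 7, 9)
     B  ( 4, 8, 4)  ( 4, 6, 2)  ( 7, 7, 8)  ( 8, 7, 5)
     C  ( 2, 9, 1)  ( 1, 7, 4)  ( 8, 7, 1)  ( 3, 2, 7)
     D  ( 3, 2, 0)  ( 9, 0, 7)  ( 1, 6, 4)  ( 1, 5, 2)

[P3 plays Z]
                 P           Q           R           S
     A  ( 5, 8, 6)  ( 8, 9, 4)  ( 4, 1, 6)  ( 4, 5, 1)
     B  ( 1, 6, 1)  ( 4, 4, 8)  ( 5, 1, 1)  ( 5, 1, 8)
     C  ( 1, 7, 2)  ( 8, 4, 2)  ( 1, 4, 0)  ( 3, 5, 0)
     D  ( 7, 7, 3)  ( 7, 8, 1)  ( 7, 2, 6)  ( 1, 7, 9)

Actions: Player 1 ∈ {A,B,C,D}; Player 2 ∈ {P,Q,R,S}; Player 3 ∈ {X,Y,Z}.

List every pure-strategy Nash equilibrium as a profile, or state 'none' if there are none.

(A,P,X): not NE [P1→C gives 8>0; P2→S gives 8>7]
(A,P,Y): not NE [P3→X gives 7>2]
(A,P,Z): not NE [P1→D gives 7>5; P2→Q gives 9>8; P3→X gives 7>6]
(A,Q,X): not NE [P1→D gives 7>5; P2→S gives 8>1; P3→Y gives 5>3]
(A,Q,Y): not NE [P1→D gives 9>4; P2→S gives 7>6]
(A,Q,Z): not NE [P3→Y gives 5>4]
(A,R,X): not NE [P1→D gives 9>2]
(A,R,Y): not NE [P1→C gives 8>4; P2→S gives 7>2; P3→X gives 9>5]
(A,R,Z): not NE [P1→D gives 7>4; P2→Q gives 9>1; P3→X gives 9>6]
(A,S,X): not NE [P3→Y gives 9>2]
(A,S,Y): NE
(A,S,Z): not NE [P1→B gives 5>4; P2→Q gives 9>5; P3→Y gives 9>1]
(B,P,X): not NE [P1→C gives 8>4; P2→R gives 6>3; P3→Y gives 4>2]
(B,P,Y): not NE [P1→A gives 9>4]
(B,P,Z): not NE [P1→D gives 7>1; P3→Y gives 4>1]
(B,Q,X): not NE [P2→R gives 6>3; P3→Z gives 8>4]
(B,Q,Y): not NE [P1→D gives 9>4; P2→P gives 8>6; P3→Z gives 8>2]
(B,Q,Z): not NE [P1→C gives 8>4; P2→P gives 6>4]
(B,R,X): not NE [P1→D gives 9>3; P3→Y gives 8>1]
(B,R,Y): not NE [P1→C gives 8>7; P2→P gives 8>7]
(B,R,Z): not NE [P1→D gives 7>5; P2→P gives 6>1; P3→Y gives 8>1]
(B,S,X): not NE [P1→A gives 8>0; P2→R gives 6>1; P3→Z gives 8>4]
(B,S,Y): not NE [P2→P gives 8>7; P3→Z gives 8>5]
(B,S,Z): not NE [P2→P gives 6>1]
(C,P,X): not NE [P2→R gives 6>2]
(C,P,Y): not NE [P1→A gives 9>2; P3→X gives 6>1]
(C,P,Z): not NE [P1→D gives 7>1; P3→X gives 6>2]
(C,Q,X): not NE [P1→D gives 7>0; P2→R gives 6>5]
(C,Q,Y): not NE [P1→D gives 9>1; P2→P gives 9>7; P3→X gives 7>4]
(C,Q,Z): not NE [P2→P gives 7>4; P3→X gives 7>2]
(C,R,X): not NE [P1→D gives 9>6]
(C,R,Y): not NE [P2→P gives 9>7; P3→X gives 7>1]
(C,R,Z): not NE [P1→D gives 7>1; P2→P gives 7>4; P3→X gives 7>0]
(C,S,X): not NE [P1→A gives 8>7; P2→R gives 6>2; P3→Y gives 7>0]
(C,S,Y): not NE [P1→B gives 8>3; P2→P gives 9>2]
(C,S,Z): not NE [P1→B gives 5>3; P2→P gives 7>5; P3→Y gives 7>0]
(D,P,X): not NE [P1→C gives 8>3; P2→R gives 9>3]
(D,P,Y): not NE [P1→A gives 9>3; P2→R gives 6>2; P3→X gives 6>0]
(D,P,Z): not NE [P2→Q gives 8>7; P3→X gives 6>3]
(D,Q,X): not NE [P2→R gives 9>5; P3→Y gives 7>3]
(D,Q,Y): not NE [P2→R gives 6>0]
(D,Q,Z): not NE [P1→C gives 8>7; P3→Y gives 7>1]
(D,R,X): not NE [P3→Z gives 6>4]
(D,R,Y): not NE [P1→C gives 8>1; P3→Z gives 6>4]
(D,R,Z): not NE [P2→Q gives 8>2]
(D,S,X): not NE [P1→A gives 8>4; P2→R gives 9>4; P3→Z gives 9>6]
(D,S,Y): not NE [P1→B gives 8>1; P2→R gives 6>5; P3→Z gives 9>2]
(D,S,Z): not NE [P1→B gives 5>1; P2→Q gives 8>7]

Nash profiles: (A,S,Y)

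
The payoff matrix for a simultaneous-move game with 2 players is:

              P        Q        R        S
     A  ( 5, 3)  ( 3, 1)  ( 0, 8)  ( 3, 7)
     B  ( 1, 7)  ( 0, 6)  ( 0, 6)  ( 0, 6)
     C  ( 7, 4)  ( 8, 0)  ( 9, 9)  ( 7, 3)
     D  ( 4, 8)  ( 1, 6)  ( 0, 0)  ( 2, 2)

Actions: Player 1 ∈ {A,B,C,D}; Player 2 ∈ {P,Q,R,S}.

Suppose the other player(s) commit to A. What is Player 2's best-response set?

P2 best: {R}

u_2(P vs A) = 3
u_2(Q vs A) = 1
u_2(R vs A) = 8
u_2(S vs A) = 7
max payoff 8 at {R}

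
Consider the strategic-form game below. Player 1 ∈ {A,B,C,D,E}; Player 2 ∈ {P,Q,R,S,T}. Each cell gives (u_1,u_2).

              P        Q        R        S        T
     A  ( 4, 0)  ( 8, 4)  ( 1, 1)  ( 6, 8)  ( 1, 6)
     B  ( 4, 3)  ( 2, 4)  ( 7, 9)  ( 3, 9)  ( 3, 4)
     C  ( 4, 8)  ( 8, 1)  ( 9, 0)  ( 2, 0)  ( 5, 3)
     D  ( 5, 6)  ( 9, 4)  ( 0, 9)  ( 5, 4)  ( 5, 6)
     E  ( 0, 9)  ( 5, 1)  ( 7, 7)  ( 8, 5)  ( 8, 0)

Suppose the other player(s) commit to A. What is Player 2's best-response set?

u_2(P vs A) = 0
u_2(Q vs A) = 4
u_2(R vs A) = 1
u_2(S vs A) = 8
u_2(T vs A) = 6
max payoff 8 at {S}

BR_2 = {S}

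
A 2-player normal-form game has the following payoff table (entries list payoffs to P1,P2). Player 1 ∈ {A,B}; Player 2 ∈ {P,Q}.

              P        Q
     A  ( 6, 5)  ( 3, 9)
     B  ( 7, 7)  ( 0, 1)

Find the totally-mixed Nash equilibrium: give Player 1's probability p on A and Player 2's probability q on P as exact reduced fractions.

P1 indiff ⇒ q·6+(1-q)·3 = q·7+(1-q)·0 ⇒ q(-1) = (1-q)(-3) ⇒ q = 3/4
P2 indiff ⇒ p·5+(1-p)·7 = p·9+(1-p)·1 ⇒ p(-4) = (1-p)(-6) ⇒ p = 3/5

(p,q) = (3/5, 3/4)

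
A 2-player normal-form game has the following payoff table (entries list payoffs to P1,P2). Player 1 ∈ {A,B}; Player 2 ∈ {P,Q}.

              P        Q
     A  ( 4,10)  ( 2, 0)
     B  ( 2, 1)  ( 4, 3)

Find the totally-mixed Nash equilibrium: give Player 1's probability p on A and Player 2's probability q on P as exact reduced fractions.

P1 indiff ⇒ q·4+(1-q)·2 = q·2+(1-q)·4 ⇒ q(2) = (1-q)(2) ⇒ q = 1/2
P2 indiff ⇒ p·10+(1-p)·1 = p·0+(1-p)·3 ⇒ p(10) = (1-p)(2) ⇒ p = 1/6

(p,q) = (1/6, 1/2)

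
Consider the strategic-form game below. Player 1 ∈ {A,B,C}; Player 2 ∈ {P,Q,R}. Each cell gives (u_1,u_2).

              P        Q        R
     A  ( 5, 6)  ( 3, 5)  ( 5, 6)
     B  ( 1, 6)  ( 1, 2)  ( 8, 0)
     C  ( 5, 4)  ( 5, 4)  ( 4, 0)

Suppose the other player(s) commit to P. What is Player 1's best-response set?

u_1(A vs P) = 5
u_1(B vs P) = 1
u_1(C vs P) = 5
max payoff 5 at {A,C}

argmax u_1 = {A,C}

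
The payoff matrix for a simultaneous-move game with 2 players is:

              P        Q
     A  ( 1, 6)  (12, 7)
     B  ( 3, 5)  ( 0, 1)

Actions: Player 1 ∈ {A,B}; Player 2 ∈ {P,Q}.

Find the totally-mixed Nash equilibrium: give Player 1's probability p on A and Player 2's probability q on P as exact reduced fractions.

P1 indiff ⇒ q·1+(1-q)·12 = q·3+(1-q)·0 ⇒ q(-2) = (1-q)(-12) ⇒ q = 6/7
P2 indiff ⇒ p·6+(1-p)·5 = p·7+(1-p)·1 ⇒ p(-1) = (1-p)(-4) ⇒ p = 4/5

(p,q) = (4/5, 6/7)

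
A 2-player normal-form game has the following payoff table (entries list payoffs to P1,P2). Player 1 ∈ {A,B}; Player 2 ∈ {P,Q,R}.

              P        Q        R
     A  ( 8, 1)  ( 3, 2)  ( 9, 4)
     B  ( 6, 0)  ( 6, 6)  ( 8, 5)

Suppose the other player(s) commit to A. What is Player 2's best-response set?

u_2(P vs A) = 1
u_2(Q vs A) = 2
u_2(R vs A) = 4
max payoff 4 at {R}

P2 best: {R}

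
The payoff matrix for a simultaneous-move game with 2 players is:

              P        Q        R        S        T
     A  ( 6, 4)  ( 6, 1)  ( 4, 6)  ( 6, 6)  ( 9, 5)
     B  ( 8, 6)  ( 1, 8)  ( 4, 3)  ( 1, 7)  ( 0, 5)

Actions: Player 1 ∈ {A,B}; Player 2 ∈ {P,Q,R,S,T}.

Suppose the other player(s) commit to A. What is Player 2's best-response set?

P2 best: {R,S}

u_2(P vs A) = 4
u_2(Q vs A) = 1
u_2(R vs A) = 6
u_2(S vs A) = 6
u_2(T vs A) = 5
max payoff 6 at {R,S}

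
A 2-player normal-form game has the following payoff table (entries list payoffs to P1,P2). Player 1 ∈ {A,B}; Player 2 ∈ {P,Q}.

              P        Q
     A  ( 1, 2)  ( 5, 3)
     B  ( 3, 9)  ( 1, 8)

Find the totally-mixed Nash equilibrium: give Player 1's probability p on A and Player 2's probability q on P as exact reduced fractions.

P1 indiff ⇒ q·1+(1-q)·5 = q·3+(1-q)·1 ⇒ q(-2) = (1-q)(-4) ⇒ q = 2/3
P2 indiff ⇒ p·2+(1-p)·9 = p·3+(1-p)·8 ⇒ p(-1) = (1-p)(-1) ⇒ p = 1/2

p=1/2, q=2/3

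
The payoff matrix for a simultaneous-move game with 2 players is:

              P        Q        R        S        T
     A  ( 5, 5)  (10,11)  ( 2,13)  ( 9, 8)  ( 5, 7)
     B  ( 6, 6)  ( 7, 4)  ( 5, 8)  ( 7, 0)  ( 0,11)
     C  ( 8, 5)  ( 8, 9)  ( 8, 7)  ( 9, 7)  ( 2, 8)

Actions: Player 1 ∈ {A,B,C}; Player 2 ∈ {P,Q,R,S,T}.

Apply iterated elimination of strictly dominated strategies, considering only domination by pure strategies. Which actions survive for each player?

P1 drop B (C beats it: P:8>6 Q:8>7 R:8>5 S:9>7 T:2>0)
P2 drop P (Q beats it: A:11>5 C:9>5)
P2 drop S (Q beats it: A:11>8 C:9>7)
P2 drop T (Q beats it: A:11>7 C:9>8)
P1→{A,C} P2→{Q,R}

Remaining: P1:{A,C} P2:{Q,R}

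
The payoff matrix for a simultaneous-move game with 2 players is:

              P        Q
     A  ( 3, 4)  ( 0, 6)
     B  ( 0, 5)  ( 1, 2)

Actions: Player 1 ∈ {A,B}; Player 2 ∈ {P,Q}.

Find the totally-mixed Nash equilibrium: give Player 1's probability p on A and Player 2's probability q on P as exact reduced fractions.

P1 indiff ⇒ q·3+(1-q)·0 = q·0+(1-q)·1 ⇒ q(3) = (1-q)(1) ⇒ q = 1/4
P2 indiff ⇒ p·4+(1-p)·5 = p·6+(1-p)·2 ⇒ p(-2) = (1-p)(-3) ⇒ p = 3/5

p=3/5, q=1/4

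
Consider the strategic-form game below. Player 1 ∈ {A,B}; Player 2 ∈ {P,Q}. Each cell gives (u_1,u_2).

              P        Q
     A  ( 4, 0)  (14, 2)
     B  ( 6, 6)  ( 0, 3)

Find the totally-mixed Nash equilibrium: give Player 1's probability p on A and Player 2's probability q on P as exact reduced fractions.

P1 indiff ⇒ q·4+(1-q)·14 = q·6+(1-q)·0 ⇒ q(-2) = (1-q)(-14) ⇒ q = 7/8
P2 indiff ⇒ p·0+(1-p)·6 = p·2+(1-p)·3 ⇒ p(-2) = (1-p)(-3) ⇒ p = 3/5

P1 mixes 3/5 on A; P2 mixes 7/8 on P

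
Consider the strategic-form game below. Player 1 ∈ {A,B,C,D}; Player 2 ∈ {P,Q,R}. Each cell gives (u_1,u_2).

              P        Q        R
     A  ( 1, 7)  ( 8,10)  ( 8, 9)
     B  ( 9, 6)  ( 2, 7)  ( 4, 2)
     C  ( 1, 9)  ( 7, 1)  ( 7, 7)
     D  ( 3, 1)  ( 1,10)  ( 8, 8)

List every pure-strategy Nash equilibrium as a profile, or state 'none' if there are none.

(A,P): not NE [P1→B gives 9>1; P2→Q gives 10>7]
(A,Q): NE
(A,R): not NE [P2→Q gives 10>9]
(B,P): not NE [P2→Q gives 7>6]
(B,Q): not NE [P1→A gives 8>2]
(B,R): not NE [P1→D gives 8>4; P2→Q gives 7>2]
(C,P): not NE [P1→B gives 9>1]
(C,Q): not NE [P1→A gives 8>7; P2→P gives 9>1]
(C,R): not NE [P1→D gives 8>7; P2→P gives 9>7]
(D,P): not NE [P1→B gives 9>3; P2→Q gives 10>1]
(D,Q): not NE [P1→A gives 8>1]
(D,R): not NE [P2→Q gives 10>8]

NE set: (A,Q)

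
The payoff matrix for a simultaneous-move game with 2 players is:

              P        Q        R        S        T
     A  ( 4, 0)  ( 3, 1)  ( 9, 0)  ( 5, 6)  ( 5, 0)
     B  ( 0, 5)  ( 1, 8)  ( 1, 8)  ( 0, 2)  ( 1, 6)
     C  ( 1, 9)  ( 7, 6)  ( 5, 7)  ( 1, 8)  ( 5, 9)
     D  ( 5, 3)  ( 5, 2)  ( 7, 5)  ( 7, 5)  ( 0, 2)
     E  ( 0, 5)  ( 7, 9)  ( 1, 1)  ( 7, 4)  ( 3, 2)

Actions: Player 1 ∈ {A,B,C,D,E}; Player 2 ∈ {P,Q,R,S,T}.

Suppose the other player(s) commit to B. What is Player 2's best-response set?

P2 best: {Q,R}

u_2(P vs B) = 5
u_2(Q vs B) = 8
u_2(R vs B) = 8
u_2(S vs B) = 2
u_2(T vs B) = 6
max payoff 8 at {Q,R}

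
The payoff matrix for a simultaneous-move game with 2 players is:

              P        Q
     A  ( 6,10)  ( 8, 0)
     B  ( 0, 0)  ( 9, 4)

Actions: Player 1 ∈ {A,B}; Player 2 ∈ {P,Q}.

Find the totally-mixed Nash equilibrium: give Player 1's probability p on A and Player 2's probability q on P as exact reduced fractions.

(p,q) = (2/7, 1/7)

P1 indiff ⇒ q·6+(1-q)·8 = q·0+(1-q)·9 ⇒ q(6) = (1-q)(1) ⇒ q = 1/7
P2 indiff ⇒ p·10+(1-p)·0 = p·0+(1-p)·4 ⇒ p(10) = (1-p)(4) ⇒ p = 2/7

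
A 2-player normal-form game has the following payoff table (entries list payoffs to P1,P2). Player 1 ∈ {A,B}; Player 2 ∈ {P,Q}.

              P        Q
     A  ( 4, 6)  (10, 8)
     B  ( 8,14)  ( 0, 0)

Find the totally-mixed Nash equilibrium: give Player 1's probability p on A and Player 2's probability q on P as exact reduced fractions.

P1 indiff ⇒ q·4+(1-q)·10 = q·8+(1-q)·0 ⇒ q(-4) = (1-q)(-10) ⇒ q = 5/7
P2 indiff ⇒ p·6+(1-p)·14 = p·8+(1-p)·0 ⇒ p(-2) = (1-p)(-14) ⇒ p = 7/8

p=7/8, q=5/7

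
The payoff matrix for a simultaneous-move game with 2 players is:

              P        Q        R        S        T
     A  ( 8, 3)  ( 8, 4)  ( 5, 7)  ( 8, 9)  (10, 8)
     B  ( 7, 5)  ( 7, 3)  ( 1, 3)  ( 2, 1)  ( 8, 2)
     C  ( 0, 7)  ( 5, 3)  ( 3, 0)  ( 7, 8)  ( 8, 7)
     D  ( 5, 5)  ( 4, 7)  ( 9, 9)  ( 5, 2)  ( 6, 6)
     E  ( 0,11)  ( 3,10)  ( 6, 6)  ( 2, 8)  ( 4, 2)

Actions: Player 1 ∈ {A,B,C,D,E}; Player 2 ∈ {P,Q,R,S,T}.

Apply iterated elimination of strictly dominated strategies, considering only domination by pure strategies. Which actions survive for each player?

P1 drop B (A beats it: P:8>7 Q:8>7 R:5>1 S:8>2 T:10>8)
P1 drop C (A beats it: P:8>0 Q:8>5 R:5>3 S:8>7 T:10>8)
P1 drop E (D beats it: P:5>0 Q:4>3 R:9>6 S:5>2 T:6>4)
P2 drop P (Q beats it: A:4>3 D:7>5)
P2 drop Q (R beats it: A:7>4 D:9>7)
P1→{A,D} P2→{R,S,T}

Remaining: P1:{A,D} P2:{R,S,T}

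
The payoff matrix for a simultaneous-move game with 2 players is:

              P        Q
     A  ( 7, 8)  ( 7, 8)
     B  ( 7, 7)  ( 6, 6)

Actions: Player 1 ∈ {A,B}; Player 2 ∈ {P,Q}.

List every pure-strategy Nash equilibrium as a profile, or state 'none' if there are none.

PSNE = {(A,P), (A,Q), (B,P)}

(A,P): NE
(A,Q): NE
(B,P): NE
(B,Q): not NE [P1→A gives 7>6; P2→P gives 7>6]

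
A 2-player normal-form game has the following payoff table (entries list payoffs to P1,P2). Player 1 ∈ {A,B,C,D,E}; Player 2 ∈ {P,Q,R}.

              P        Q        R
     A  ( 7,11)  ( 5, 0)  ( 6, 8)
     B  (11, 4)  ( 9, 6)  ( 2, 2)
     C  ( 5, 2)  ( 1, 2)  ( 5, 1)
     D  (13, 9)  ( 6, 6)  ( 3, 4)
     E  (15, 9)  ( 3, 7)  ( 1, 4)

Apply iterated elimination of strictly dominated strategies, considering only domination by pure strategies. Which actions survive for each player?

Remaining: P1:{B,D,E} P2:{P,Q}

P1 drop C (A beats it: P:7>5 Q:5>1 R:6>5)
P2 drop R (P beats it: A:11>8 B:4>2 D:9>4 E:9>4)
P1 drop A (B beats it: P:11>7 Q:9>5)
P1→{B,D,E} P2→{P,Q}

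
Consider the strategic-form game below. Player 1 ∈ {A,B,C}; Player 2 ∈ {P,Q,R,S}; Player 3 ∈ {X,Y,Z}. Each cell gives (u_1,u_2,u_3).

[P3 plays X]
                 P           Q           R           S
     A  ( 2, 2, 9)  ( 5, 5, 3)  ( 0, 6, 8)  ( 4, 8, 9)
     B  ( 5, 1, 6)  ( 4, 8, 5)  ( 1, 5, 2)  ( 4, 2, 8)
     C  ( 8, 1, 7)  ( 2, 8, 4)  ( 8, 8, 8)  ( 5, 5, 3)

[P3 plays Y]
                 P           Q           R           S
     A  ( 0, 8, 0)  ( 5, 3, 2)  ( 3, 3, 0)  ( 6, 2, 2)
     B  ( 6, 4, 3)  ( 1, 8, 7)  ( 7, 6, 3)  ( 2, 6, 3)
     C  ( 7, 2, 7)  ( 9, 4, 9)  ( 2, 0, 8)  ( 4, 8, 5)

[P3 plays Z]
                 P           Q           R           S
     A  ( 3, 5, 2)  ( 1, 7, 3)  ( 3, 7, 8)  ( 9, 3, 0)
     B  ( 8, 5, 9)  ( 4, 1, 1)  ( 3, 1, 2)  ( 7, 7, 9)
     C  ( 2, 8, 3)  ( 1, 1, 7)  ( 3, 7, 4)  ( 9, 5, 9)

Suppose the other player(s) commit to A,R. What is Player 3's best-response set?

u_3(X vs A,R) = 8
u_3(Y vs A,R) = 0
u_3(Z vs A,R) = 8
max payoff 8 at {X,Z}

argmax u_3 = {X,Z}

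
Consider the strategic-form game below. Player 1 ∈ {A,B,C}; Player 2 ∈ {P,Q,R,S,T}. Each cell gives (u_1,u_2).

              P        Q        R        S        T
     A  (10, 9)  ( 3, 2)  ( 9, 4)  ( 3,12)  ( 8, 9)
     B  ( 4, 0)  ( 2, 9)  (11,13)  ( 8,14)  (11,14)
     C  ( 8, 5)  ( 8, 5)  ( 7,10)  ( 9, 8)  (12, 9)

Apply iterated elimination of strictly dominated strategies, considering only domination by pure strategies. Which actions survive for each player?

P2 drop P (S beats it: A:12>9 B:14>0 C:8>5)
P2 drop Q (R beats it: A:4>2 B:13>9 C:10>5)
P1 drop A (B beats it: R:11>9 S:8>3 T:11>8)
P1→{B,C} P2→{R,S,T}

Remaining: P1:{B,C} P2:{R,S,T}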